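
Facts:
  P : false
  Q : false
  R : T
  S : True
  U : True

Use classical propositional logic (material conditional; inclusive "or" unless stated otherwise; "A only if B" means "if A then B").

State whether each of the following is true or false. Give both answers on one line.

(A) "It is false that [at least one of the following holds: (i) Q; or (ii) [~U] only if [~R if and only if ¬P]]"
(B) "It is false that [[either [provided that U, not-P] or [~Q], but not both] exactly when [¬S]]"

(A): This is not (Q or (not U -> (not R iff not P))).

not U = not True = False
not R = not True = False
not P = not False = True
not R iff not P = False iff True = False
not U -> (not R iff not P) = False -> False = True
Q or (not U -> (not R iff not P)) = False or True = True
not (Q or (not U -> (not R iff not P))) = not True = False
Hence (A) is false.

(B): This is not (((U -> not P) xor not Q) iff not S).

not P = not False = True
U -> not P = True -> True = True
not Q = not False = True
(U -> not P) xor not Q = True xor True = False
not S = not True = False
((U -> not P) xor not Q) iff not S = False iff False = True
not (((U -> not P) xor not Q) iff not S) = not True = False
So (B) is false.

(A) False; (B) False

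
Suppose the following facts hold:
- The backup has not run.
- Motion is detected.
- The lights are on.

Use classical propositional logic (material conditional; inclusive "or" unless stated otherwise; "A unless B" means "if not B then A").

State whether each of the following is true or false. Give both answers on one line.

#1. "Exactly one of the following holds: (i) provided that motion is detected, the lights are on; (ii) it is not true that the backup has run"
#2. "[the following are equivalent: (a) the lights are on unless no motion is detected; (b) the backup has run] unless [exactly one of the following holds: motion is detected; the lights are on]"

#1 false / #2 false

Let Q = "motion is detected" (True), R = "the lights are on" (True), P = "the backup has run" (False).

#1: This is (Q -> R) xor not P.

Q -> R = True -> True = True
not P = not False = True
(Q -> R) xor not P = True xor True = False
Thus #1 is false.

#2: Formalization: ((R or not Q) iff P) or (Q xor R)

not Q = not True = False
R or not Q = True or False = True
(R or not Q) iff P = True iff False = False
Q xor R = True xor True = False
((R or not Q) iff P) or (Q xor R) = False or False = False
Thus #2 is false.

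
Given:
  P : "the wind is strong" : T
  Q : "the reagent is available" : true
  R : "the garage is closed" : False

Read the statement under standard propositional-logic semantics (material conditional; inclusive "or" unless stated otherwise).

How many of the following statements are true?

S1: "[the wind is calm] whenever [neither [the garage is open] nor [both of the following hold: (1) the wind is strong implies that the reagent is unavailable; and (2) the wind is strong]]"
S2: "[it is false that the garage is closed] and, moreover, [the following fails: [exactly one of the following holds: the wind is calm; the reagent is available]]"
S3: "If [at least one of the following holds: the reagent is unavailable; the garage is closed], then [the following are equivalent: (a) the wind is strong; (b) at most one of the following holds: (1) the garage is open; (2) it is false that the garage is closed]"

2

S1: Formalization: (not R nor ((P -> not Q) and P)) -> not P

not R = not False = True
not Q = not True = False
P -> not Q = True -> False = False
(P -> not Q) and P = False and True = False
not R nor ((P -> not Q) and P) = True nor False = False
not P = not True = False
(not R nor ((P -> not Q) and P)) -> not P = False -> False = True
Thus S1 is true.

S2: Parsed as not R and not (not P xor Q)

not R = not False = True
not P = not True = False
not P xor Q = False xor True = True
not (not P xor Q) = not True = False
not R and not (not P xor Q) = True and False = False
Thus S2 is false.

S3: In symbols: (not Q or R) -> (P iff (not R nand not R))

not Q = not True = False
not Q or R = False or False = False
not R = not False = True
not R = not False = True
not R nand not R = True nand True = False
P iff (not R nand not R) = True iff False = False
(not Q or R) -> (P iff (not R nand not R)) = False -> False = True
So S3 is true.

True statements: 2.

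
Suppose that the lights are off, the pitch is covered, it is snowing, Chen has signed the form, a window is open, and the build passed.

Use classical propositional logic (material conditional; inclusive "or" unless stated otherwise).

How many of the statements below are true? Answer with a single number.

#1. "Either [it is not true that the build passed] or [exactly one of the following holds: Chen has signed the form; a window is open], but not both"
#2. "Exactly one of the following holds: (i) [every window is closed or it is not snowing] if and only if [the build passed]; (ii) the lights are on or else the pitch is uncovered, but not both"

0

Let W = "the build passed" (True), K = "Chen has signed the form" (True), Q = "a window is open" (True), P = "it is snowing" (True), S = "the lights are on" (False), L = "the pitch is covered" (True).

#1: In symbols: not W xor (K xor Q)

not W = not True = False
K xor Q = True xor True = False
not W xor (K xor Q) = False xor False = False
Hence #1 is false.

#2: In symbols: ((not Q or not P) iff W) xor (S xor not L)

not Q = not True = False
not P = not True = False
not Q or not P = False or False = False
(not Q or not P) iff W = False iff True = False
not L = not True = False
S xor not L = False xor False = False
((not Q or not P) iff W) xor (S xor not L) = False xor False = False
So #2 is false.

0 of the 2 statements are true (none).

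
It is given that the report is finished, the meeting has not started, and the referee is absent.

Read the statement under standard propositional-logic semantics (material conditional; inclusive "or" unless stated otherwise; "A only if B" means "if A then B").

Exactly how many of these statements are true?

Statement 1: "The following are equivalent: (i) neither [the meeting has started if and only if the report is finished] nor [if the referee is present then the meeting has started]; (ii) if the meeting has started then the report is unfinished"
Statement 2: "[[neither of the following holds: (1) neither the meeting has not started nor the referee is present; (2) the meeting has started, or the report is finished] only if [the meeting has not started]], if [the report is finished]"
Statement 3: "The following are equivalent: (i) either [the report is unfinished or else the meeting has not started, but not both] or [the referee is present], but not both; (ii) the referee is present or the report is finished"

2

Let Q = "the meeting has started" (F), P = "the report is finished" (T), R = "the referee is present" (F).

Statement 1: Parsed as ((Q ↔ P) ↓ (R → Q)) ↔ (Q → ¬P)

Q ↔ P = F ↔ T = F
R → Q = F → F = T
(Q ↔ P) ↓ (R → Q) = F ↓ T = F
¬P = ¬T = F
Q → ¬P = F → F = T
((Q ↔ P) ↓ (R → Q)) ↔ (Q → ¬P) = F ↔ T = F
Thus Statement 1 is false.

Statement 2: In symbols: P → (((¬Q ↓ R) ↓ (Q ∨ P)) → ¬Q)

¬Q = ¬F = T
¬Q ↓ R = T ↓ F = F
Q ∨ P = F ∨ T = T
(¬Q ↓ R) ↓ (Q ∨ P) = F ↓ T = F
¬Q = ¬F = T
((¬Q ↓ R) ↓ (Q ∨ P)) → ¬Q = F → T = T
P → (((¬Q ↓ R) ↓ (Q ∨ P)) → ¬Q) = T → T = T
So Statement 2 is true.

Statement 3: This is ((¬P ⊕ ¬Q) ⊕ R) ↔ (R ∨ P).

¬P = ¬T = F
¬Q = ¬F = T
¬P ⊕ ¬Q = F ⊕ T = T
(¬P ⊕ ¬Q) ⊕ R = T ⊕ F = T
R ∨ P = F ∨ T = T
((¬P ⊕ ¬Q) ⊕ R) ↔ (R ∨ P) = T ↔ T = T
So Statement 3 is true.

True statements: 2 (Statement 2, Statement 3).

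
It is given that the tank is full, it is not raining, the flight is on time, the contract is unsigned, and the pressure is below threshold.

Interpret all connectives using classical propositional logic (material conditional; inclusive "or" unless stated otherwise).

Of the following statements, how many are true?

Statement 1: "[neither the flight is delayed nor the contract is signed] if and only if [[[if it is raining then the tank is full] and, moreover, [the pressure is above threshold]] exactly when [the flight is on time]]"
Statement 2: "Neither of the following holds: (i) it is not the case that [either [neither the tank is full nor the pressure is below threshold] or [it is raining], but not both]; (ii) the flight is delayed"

Let R = "the flight is delayed" (F), S = "the contract is signed" (F), Q = "it is raining" (F), P = "the tank is full" (T), U = "the pressure is above threshold" (F).

Statement 1: This is (R ↓ S) ↔ (((Q → P) ∧ U) ↔ ¬R).

R ↓ S = F ↓ F = T
Q → P = F → T = T
(Q → P) ∧ U = T ∧ F = F
¬R = ¬F = T
((Q → P) ∧ U) ↔ ¬R = F ↔ T = F
(R ↓ S) ↔ (((Q → P) ∧ U) ↔ ¬R) = T ↔ F = F
Hence Statement 1 is false.

Statement 2: This is ¬((P ↓ ¬U) ⊕ Q) ↓ R.

¬U = ¬F = T
P ↓ ¬U = T ↓ T = F
(P ↓ ¬U) ⊕ Q = F ⊕ F = F
¬((P ↓ ¬U) ⊕ Q) = ¬F = T
¬((P ↓ ¬U) ⊕ Q) ↓ R = T ↓ F = F
Hence Statement 2 is false.

0 of the 2 statements are true (none).

0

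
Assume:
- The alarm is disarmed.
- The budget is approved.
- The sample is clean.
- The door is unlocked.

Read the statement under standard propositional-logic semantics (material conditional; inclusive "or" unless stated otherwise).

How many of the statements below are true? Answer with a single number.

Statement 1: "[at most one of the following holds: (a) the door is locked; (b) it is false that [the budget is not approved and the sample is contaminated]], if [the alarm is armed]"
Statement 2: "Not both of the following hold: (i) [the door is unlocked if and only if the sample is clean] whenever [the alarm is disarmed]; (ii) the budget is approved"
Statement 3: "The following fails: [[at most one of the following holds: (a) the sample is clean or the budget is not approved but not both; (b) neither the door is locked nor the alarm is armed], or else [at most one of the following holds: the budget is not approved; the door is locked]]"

Let P = "the alarm is armed" (False), S = "the door is locked" (False), Q = "the budget is approved" (True), R = "the sample is contaminated" (False).

Statement 1: In symbols: P -> (S nand not (not Q and R))

not Q = not True = False
not Q and R = False and False = False
not (not Q and R) = not False = True
S nand not (not Q and R) = False nand True = True
P -> (S nand not (not Q and R)) = False -> True = True
Thus Statement 1 is true.

Statement 2: Formalization: (not P -> (not S iff not R)) nand Q

not P = not False = True
not S = not False = True
not R = not False = True
not S iff not R = True iff True = True
not P -> (not S iff not R) = True -> True = True
(not P -> (not S iff not R)) nand Q = True nand True = False
So Statement 2 is false.

Statement 3: In symbols: not (((not R xor not Q) nand (S nor P)) or (not Q nand S))

not R = not False = True
not Q = not True = False
not R xor not Q = True xor False = True
S nor P = False nor False = True
(not R xor not Q) nand (S nor P) = True nand True = False
not Q = not True = False
not Q nand S = False nand False = True
((not R xor not Q) nand (S nor P)) or (not Q nand S) = False or True = True
not (((not R xor not Q) nand (S nor P)) or (not Q nand S)) = not True = False
Thus Statement 3 is false.

True statements: 1 (Statement 1).

1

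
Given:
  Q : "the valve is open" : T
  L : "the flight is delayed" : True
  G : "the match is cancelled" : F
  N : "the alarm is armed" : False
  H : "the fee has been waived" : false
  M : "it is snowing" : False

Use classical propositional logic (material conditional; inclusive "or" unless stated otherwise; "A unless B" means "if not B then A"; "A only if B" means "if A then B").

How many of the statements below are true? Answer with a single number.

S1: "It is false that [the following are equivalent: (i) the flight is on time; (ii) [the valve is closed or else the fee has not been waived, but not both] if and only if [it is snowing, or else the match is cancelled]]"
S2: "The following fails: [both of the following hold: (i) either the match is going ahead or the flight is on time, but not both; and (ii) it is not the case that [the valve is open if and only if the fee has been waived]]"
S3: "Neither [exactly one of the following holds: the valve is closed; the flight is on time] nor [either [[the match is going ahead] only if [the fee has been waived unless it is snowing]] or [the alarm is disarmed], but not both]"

S1: In symbols: ¬(¬L ↔ ((¬Q ⊕ ¬H) ↔ (M ∨ G)))

¬L = ¬T = F
¬Q = ¬T = F
¬H = ¬F = T
¬Q ⊕ ¬H = F ⊕ T = T
M ∨ G = F ∨ F = F
(¬Q ⊕ ¬H) ↔ (M ∨ G) = T ↔ F = F
¬L ↔ ((¬Q ⊕ ¬H) ↔ (M ∨ G)) = F ↔ F = T
¬(¬L ↔ ((¬Q ⊕ ¬H) ↔ (M ∨ G))) = ¬T = F
So S1 is false.

S2: This is ¬((¬G ⊕ ¬L) ∧ ¬(Q ↔ H)).

¬G = ¬F = T
¬L = ¬T = F
¬G ⊕ ¬L = T ⊕ F = T
Q ↔ H = T ↔ F = F
¬(Q ↔ H) = ¬F = T
(¬G ⊕ ¬L) ∧ ¬(Q ↔ H) = T ∧ T = T
¬((¬G ⊕ ¬L) ∧ ¬(Q ↔ H)) = ¬T = F
Thus S2 is false.

S3: Formalization: (¬Q ⊕ ¬L) ↓ ((¬G → (H ∨ M)) ⊕ ¬N)

¬Q = ¬T = F
¬L = ¬T = F
¬Q ⊕ ¬L = F ⊕ F = F
¬G = ¬F = T
H ∨ M = F ∨ F = F
¬G → (H ∨ M) = T → F = F
¬N = ¬F = T
(¬G → (H ∨ M)) ⊕ ¬N = F ⊕ T = T
(¬Q ⊕ ¬L) ↓ ((¬G → (H ∨ M)) ⊕ ¬N) = F ↓ T = F
Hence S3 is false.

True statements: 0 (none).

0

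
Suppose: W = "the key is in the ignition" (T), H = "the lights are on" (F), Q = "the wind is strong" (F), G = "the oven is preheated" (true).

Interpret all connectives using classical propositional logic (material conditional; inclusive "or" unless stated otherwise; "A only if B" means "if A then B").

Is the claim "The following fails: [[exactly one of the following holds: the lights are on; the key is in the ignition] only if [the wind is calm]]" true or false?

The statement is false.

Values: H=F, W=T, Q=F.
This is ~((H xor W) -> ~Q).

H xor W = F xor T = T
~Q = ~F = T
(H xor W) -> ~Q = T -> T = T
~((H xor W) -> ~Q) = ~T = F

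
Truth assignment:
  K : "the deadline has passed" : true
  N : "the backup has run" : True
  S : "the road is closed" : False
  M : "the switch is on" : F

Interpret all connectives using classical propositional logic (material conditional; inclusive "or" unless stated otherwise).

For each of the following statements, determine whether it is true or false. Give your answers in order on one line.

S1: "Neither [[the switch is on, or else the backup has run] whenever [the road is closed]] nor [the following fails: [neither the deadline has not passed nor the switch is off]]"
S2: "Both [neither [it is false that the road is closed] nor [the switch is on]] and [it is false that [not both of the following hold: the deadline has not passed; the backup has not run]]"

S1: Formalization: (S → (M ∨ N)) ↓ ¬(¬K ↓ ¬M)

M ∨ N = F ∨ T = T
S → (M ∨ N) = F → T = T
¬K = ¬T = F
¬M = ¬F = T
¬K ↓ ¬M = F ↓ T = F
¬(¬K ↓ ¬M) = ¬F = T
(S → (M ∨ N)) ↓ ¬(¬K ↓ ¬M) = T ↓ T = F
Hence S1 is false.

S2: This is (¬S ↓ M) ∧ ¬(¬K ↑ ¬N).

¬S = ¬F = T
¬S ↓ M = T ↓ F = F
¬K = ¬T = F
¬N = ¬T = F
¬K ↑ ¬N = F ↑ F = T
¬(¬K ↑ ¬N) = ¬T = F
(¬S ↓ M) ∧ ¬(¬K ↑ ¬N) = F ∧ F = F
Hence S2 is false.

S1 F / S2 F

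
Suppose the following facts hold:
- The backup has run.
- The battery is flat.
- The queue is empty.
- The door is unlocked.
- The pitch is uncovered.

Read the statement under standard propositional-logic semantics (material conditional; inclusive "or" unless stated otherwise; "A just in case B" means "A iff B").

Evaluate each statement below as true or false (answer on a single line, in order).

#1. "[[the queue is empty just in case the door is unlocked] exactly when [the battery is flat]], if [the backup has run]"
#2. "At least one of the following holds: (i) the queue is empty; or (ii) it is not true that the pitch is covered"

Let U = "the backup has run" (T), P = "the queue is empty" (T), M = "the door is locked" (F), N = "the battery is charged" (F), D = "the pitch is covered" (F).

#1: Formalization: U -> ((P <-> ~M) <-> ~N)

~M = ~F = T
P <-> ~M = T <-> T = T
~N = ~F = T
(P <-> ~M) <-> ~N = T <-> T = T
U -> ((P <-> ~M) <-> ~N) = T -> T = T
Thus #1 is true.

#2: This is P | ~D.

~D = ~F = T
P | ~D = T | T = T
Hence #2 is true.

#1 T, #2 T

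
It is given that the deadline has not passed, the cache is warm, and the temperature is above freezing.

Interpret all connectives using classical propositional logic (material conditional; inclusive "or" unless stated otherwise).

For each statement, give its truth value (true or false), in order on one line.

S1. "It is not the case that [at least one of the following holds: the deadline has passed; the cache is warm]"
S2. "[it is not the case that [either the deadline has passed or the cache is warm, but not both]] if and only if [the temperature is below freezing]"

S1 false, S2 true

Let S = "the deadline has passed" (False), K = "the cache is warm" (True), V = "the temperature is below freezing" (False).

S1: Formalization: not (S or K)

S or K = False or True = True
not (S or K) = not True = False
Hence S1 is false.

S2: This is not (S xor K) iff V.

S xor K = False xor True = True
not (S xor K) = not True = False
not (S xor K) iff V = False iff False = True
Thus S2 is true.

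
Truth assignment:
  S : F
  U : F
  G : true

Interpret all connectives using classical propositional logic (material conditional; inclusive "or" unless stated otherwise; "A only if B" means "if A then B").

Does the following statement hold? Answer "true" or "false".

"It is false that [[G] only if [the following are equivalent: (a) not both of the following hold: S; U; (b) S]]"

True

This is ¬(G → ((S ↑ U) ↔ S)).

S ↑ U = F ↑ F = T
(S ↑ U) ↔ S = T ↔ F = F
G → ((S ↑ U) ↔ S) = T → F = F
¬(G → ((S ↑ U) ↔ S)) = ¬F = T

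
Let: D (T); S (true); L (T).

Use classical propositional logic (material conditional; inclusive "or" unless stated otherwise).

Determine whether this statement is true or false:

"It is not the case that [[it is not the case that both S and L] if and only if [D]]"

Values: S=T, L=T, D=T.
This is ~((S nand L) <-> D).

S nand L = T nand T = F
(S nand L) <-> D = F <-> T = F
~((S nand L) <-> D) = ~F = T

True.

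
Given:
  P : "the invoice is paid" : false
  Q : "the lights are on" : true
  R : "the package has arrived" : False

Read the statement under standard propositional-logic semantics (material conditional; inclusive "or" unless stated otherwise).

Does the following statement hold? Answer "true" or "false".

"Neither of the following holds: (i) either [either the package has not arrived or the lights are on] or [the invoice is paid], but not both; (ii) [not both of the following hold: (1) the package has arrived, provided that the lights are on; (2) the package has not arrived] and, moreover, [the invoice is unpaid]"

The statement is false.

This is ((¬R ∨ Q) ⊕ P) ↓ (((Q → R) ↑ ¬R) ∧ ¬P).

¬R = ¬F = T
¬R ∨ Q = T ∨ T = T
(¬R ∨ Q) ⊕ P = T ⊕ F = T
Q → R = T → F = F
¬R = ¬F = T
(Q → R) ↑ ¬R = F ↑ T = T
¬P = ¬F = T
((Q → R) ↑ ¬R) ∧ ¬P = T ∧ T = T
((¬R ∨ Q) ⊕ P) ↓ (((Q → R) ↑ ¬R) ∧ ¬P) = T ↓ T = F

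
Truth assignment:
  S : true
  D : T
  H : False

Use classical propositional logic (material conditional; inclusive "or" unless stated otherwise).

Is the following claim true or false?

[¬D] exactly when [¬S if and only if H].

Formalization: ¬D ↔ (¬S ↔ H)

¬D = ¬T = F
¬S = ¬T = F
¬S ↔ H = F ↔ F = T
¬D ↔ (¬S ↔ H) = F ↔ T = F

false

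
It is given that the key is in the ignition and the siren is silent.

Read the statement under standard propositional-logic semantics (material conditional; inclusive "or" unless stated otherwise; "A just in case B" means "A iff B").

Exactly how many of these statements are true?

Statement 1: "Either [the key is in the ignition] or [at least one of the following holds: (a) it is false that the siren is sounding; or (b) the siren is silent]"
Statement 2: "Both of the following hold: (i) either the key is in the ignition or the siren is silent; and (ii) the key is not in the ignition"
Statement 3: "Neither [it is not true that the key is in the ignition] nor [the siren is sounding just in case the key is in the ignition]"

Let W = "the key is in the ignition" (True), P = "the siren is sounding" (False).

Statement 1: Formalization: W or (not P or not P)

not P = not False = True
not P = not False = True
not P or not P = True or True = True
W or (not P or not P) = True or True = True
Thus Statement 1 is true.

Statement 2: In symbols: (W or not P) and not W

not P = not False = True
W or not P = True or True = True
not W = not True = False
(W or not P) and not W = True and False = False
Thus Statement 2 is false.

Statement 3: This is not W nor (P iff W).

not W = not True = False
P iff W = False iff True = False
not W nor (P iff W) = False nor False = True
Hence Statement 3 is true.

2 of the 3 statements are true (Statement 1, Statement 3).

2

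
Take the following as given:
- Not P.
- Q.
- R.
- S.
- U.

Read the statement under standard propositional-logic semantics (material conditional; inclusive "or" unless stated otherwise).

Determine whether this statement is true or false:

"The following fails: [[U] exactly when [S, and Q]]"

Parsed as ¬(U ↔ (S ∧ Q))

S ∧ Q = T ∧ T = T
U ↔ (S ∧ Q) = T ↔ T = T
¬(U ↔ (S ∧ Q)) = ¬T = F

false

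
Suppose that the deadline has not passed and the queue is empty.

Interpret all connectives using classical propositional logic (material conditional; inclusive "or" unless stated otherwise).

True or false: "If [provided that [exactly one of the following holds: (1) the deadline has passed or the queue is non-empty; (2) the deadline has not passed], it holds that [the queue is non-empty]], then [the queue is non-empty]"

Let P = "the deadline has passed" (F), Q = "the queue is empty" (T).
Parsed as (((P ∨ ¬Q) ⊕ ¬P) → ¬Q) → ¬Q

¬Q = ¬T = F
P ∨ ¬Q = F ∨ F = F
¬P = ¬F = T
(P ∨ ¬Q) ⊕ ¬P = F ⊕ T = T
¬Q = ¬T = F
((P ∨ ¬Q) ⊕ ¬P) → ¬Q = T → F = F
¬Q = ¬T = F
(((P ∨ ¬Q) ⊕ ¬P) → ¬Q) → ¬Q = F → F = T

True.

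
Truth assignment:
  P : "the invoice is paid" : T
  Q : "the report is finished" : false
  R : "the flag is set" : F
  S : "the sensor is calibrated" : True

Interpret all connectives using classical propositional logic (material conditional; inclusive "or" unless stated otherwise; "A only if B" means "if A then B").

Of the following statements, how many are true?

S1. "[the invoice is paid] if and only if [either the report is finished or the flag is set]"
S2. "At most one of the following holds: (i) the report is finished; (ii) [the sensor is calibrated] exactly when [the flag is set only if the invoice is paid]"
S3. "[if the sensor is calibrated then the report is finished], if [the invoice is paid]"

1

S1: Parsed as P <-> (Q | R)

Q | R = F | F = F
P <-> (Q | R) = T <-> F = F
So S1 is false.

S2: Formalization: Q nand (S <-> (R -> P))

R -> P = F -> T = T
S <-> (R -> P) = T <-> T = T
Q nand (S <-> (R -> P)) = F nand T = T
Thus S2 is true.

S3: Parsed as P -> (S -> Q)

S -> Q = T -> F = F
P -> (S -> Q) = T -> F = F
So S3 is false.

1 of the 3 statements is true.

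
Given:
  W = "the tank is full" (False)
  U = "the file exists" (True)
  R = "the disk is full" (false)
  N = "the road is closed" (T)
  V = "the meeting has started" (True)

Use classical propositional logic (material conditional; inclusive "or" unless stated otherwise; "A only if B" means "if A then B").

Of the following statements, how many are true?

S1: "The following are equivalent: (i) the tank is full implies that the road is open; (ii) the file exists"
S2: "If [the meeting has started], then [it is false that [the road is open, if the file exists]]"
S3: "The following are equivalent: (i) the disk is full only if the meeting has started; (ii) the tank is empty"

3

S1: In symbols: (W → ¬N) ↔ U

¬N = ¬T = F
W → ¬N = F → F = T
(W → ¬N) ↔ U = T ↔ T = T
So S1 is true.

S2: This is V → ¬(U → ¬N).

¬N = ¬T = F
U → ¬N = T → F = F
¬(U → ¬N) = ¬F = T
V → ¬(U → ¬N) = T → T = T
So S2 is true.

S3: Formalization: (R → V) ↔ ¬W

R → V = F → T = T
¬W = ¬F = T
(R → V) ↔ ¬W = T ↔ T = T
Thus S3 is true.

3 of the 3 statements are true (S1, S2, S3).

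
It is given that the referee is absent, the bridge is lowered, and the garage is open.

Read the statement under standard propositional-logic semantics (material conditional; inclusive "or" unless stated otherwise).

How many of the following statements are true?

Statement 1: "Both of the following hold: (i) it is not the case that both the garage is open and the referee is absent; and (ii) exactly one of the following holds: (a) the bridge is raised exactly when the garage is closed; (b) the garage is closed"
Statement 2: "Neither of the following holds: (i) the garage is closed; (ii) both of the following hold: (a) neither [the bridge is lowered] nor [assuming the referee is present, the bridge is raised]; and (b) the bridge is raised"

1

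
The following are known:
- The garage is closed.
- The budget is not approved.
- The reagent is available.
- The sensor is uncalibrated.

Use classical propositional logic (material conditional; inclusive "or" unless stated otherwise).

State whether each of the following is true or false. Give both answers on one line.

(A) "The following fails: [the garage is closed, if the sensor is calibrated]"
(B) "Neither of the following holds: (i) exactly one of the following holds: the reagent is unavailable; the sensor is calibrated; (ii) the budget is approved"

(A) False; (B) True

Let L = "the sensor is calibrated" (False), P = "the garage is closed" (True), R = "the reagent is available" (True), G = "the budget is approved" (False).

(A): Parsed as not (L -> P)

L -> P = False -> True = True
not (L -> P) = not True = False
Thus (A) is false.

(B): In symbols: (not R xor L) nor G

not R = not True = False
not R xor L = False xor False = False
(not R xor L) nor G = False nor False = True
So (B) is true.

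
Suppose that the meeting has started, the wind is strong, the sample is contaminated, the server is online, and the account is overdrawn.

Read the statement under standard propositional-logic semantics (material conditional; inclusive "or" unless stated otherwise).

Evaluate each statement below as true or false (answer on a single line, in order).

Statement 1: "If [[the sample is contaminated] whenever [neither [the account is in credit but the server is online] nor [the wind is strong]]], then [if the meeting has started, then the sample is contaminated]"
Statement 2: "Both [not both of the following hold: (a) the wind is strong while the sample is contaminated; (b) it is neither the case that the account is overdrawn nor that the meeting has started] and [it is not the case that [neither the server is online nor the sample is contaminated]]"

Statement 1 T, Statement 2 T

Let U = "the account is overdrawn" (T), S = "the server is online" (T), Q = "the wind is strong" (T), R = "the sample is contaminated" (T), P = "the meeting has started" (T).

Statement 1: This is (((¬U ∧ S) ↓ Q) → R) → (P → R).

¬U = ¬T = F
¬U ∧ S = F ∧ T = F
(¬U ∧ S) ↓ Q = F ↓ T = F
((¬U ∧ S) ↓ Q) → R = F → T = T
P → R = T → T = T
(((¬U ∧ S) ↓ Q) → R) → (P → R) = T → T = T
Hence Statement 1 is true.

Statement 2: In symbols: ((Q ∧ R) ↑ (U ↓ P)) ∧ ¬(S ↓ R)

Q ∧ R = T ∧ T = T
U ↓ P = T ↓ T = F
(Q ∧ R) ↑ (U ↓ P) = T ↑ F = T
S ↓ R = T ↓ T = F
¬(S ↓ R) = ¬F = T
((Q ∧ R) ↑ (U ↓ P)) ∧ ¬(S ↓ R) = T ∧ T = T
Hence Statement 2 is true.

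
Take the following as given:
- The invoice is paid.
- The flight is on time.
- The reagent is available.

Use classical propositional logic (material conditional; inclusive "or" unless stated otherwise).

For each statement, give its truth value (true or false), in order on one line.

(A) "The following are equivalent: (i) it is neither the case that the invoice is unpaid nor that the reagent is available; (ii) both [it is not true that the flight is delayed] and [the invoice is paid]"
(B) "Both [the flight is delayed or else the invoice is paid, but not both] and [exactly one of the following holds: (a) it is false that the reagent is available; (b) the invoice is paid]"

Let N = "the invoice is paid" (True), Q = "the reagent is available" (True), L = "the flight is delayed" (False).

(A): This is (not N nor Q) iff (not L and N).

not N = not True = False
not N nor Q = False nor True = False
not L = not False = True
not L and N = True and True = True
(not N nor Q) iff (not L and N) = False iff True = False
Hence (A) is false.

(B): Formalization: (L xor N) and (not Q xor N)

L xor N = False xor True = True
not Q = not True = False
not Q xor N = False xor True = True
(L xor N) and (not Q xor N) = True and True = True
So (B) is true.

(A) F, (B) T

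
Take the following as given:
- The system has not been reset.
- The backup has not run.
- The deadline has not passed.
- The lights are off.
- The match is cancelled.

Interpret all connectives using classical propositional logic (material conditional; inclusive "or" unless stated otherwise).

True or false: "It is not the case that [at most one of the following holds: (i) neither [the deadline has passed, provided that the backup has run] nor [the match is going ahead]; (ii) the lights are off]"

Let R = "the backup has run" (F), L = "the deadline has passed" (F), Q = "the match is cancelled" (T), M = "the lights are on" (F).
In symbols: ~(((R -> L) nor ~Q) nand ~M)

R -> L = F -> F = T
~Q = ~T = F
(R -> L) nor ~Q = T nor F = F
~M = ~F = T
((R -> L) nor ~Q) nand ~M = F nand T = T
~(((R -> L) nor ~Q) nand ~M) = ~T = F

The statement is false.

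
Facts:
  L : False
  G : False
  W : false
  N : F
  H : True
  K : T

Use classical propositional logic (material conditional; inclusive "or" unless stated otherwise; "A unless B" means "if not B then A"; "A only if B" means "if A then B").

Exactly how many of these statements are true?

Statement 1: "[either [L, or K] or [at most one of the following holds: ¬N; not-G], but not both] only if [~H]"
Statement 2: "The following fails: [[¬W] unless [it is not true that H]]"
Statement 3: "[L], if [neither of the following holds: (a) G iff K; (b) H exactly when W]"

Statement 1: This is ((L or K) xor (not N nand not G)) -> not H.

L or K = False or True = True
not N = not False = True
not G = not False = True
not N nand not G = True nand True = False
(L or K) xor (not N nand not G) = True xor False = True
not H = not True = False
((L or K) xor (not N nand not G)) -> not H = True -> False = False
Thus Statement 1 is false.

Statement 2: In symbols: not (not W or not H)

not W = not False = True
not H = not True = False
not W or not H = True or False = True
not (not W or not H) = not True = False
Thus Statement 2 is false.

Statement 3: In symbols: ((G iff K) nor (H iff W)) -> L

G iff K = False iff True = False
H iff W = True iff False = False
(G iff K) nor (H iff W) = False nor False = True
((G iff K) nor (H iff W)) -> L = True -> False = False
Hence Statement 3 is false.

Count: 0.

0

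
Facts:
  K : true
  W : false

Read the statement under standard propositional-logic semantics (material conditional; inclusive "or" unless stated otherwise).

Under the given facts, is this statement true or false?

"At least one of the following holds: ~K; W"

Parsed as not K or W

not K = not True = False
not K or W = False or False = False

False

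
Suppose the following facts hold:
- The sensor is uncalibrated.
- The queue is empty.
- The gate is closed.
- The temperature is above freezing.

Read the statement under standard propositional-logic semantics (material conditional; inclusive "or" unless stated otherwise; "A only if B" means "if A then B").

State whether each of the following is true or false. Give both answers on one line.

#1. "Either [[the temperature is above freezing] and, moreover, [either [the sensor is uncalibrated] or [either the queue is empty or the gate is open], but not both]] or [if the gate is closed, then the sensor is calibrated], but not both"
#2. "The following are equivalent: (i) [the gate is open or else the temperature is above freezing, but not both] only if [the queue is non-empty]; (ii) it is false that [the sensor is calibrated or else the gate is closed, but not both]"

#1 F / #2 T

Let D = "the temperature is below freezing" (F), K = "the sensor is calibrated" (F), W = "the queue is empty" (T), L = "the gate is open" (F).

#1: This is (¬D ∧ (¬K ⊕ (W ∨ L))) ⊕ (¬L → K).

¬D = ¬F = T
¬K = ¬F = T
W ∨ L = T ∨ F = T
¬K ⊕ (W ∨ L) = T ⊕ T = F
¬D ∧ (¬K ⊕ (W ∨ L)) = T ∧ F = F
¬L = ¬F = T
¬L → K = T → F = F
(¬D ∧ (¬K ⊕ (W ∨ L))) ⊕ (¬L → K) = F ⊕ F = F
Hence #1 is false.

#2: Formalization: ((L ⊕ ¬D) → ¬W) ↔ ¬(K ⊕ ¬L)

¬D = ¬F = T
L ⊕ ¬D = F ⊕ T = T
¬W = ¬T = F
(L ⊕ ¬D) → ¬W = T → F = F
¬L = ¬F = T
K ⊕ ¬L = F ⊕ T = T
¬(K ⊕ ¬L) = ¬T = F
((L ⊕ ¬D) → ¬W) ↔ ¬(K ⊕ ¬L) = F ↔ F = T
So #2 is true.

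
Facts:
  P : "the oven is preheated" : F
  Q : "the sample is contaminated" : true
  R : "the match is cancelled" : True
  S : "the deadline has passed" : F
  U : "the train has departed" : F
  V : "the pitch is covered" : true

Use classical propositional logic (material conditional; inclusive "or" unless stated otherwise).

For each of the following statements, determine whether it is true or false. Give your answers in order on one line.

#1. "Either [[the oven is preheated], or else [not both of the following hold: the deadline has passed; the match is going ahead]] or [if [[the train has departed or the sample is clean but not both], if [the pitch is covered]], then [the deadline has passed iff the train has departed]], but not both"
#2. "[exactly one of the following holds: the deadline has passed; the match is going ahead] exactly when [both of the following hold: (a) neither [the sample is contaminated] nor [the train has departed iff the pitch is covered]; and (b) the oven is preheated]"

#1: This is (P or (S nand not R)) xor ((V -> (U xor not Q)) -> (S iff U)).

not R = not True = False
S nand not R = False nand False = True
P or (S nand not R) = False or True = True
not Q = not True = False
U xor not Q = False xor False = False
V -> (U xor not Q) = True -> False = False
S iff U = False iff False = True
(V -> (U xor not Q)) -> (S iff U) = False -> True = True
(P or (S nand not R)) xor ((V -> (U xor not Q)) -> (S iff U)) = True xor True = False
Hence #1 is false.

#2: Formalization: (S xor not R) iff ((Q nor (U iff V)) and P)

not R = not True = False
S xor not R = False xor False = False
U iff V = False iff True = False
Q nor (U iff V) = True nor False = False
(Q nor (U iff V)) and P = False and False = False
(S xor not R) iff ((Q nor (U iff V)) and P) = False iff False = True
Hence #2 is true.

#1 F / #2 T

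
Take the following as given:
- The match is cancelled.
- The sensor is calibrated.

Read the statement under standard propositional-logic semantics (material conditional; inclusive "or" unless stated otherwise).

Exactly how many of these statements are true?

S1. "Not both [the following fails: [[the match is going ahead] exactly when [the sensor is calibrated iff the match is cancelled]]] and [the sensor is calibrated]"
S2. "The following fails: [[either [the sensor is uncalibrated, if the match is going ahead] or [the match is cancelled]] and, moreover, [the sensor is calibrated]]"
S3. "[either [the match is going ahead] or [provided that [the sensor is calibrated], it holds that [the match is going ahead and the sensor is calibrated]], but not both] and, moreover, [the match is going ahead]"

0

Let D = "the match is cancelled" (T), H = "the sensor is calibrated" (T).

S1: Formalization: ¬(¬D ↔ (H ↔ D)) ↑ H

¬D = ¬T = F
H ↔ D = T ↔ T = T
¬D ↔ (H ↔ D) = F ↔ T = F
¬(¬D ↔ (H ↔ D)) = ¬F = T
¬(¬D ↔ (H ↔ D)) ↑ H = T ↑ T = F
Thus S1 is false.

S2: This is ¬(((¬D → ¬H) ∨ D) ∧ H).

¬D = ¬T = F
¬H = ¬T = F
¬D → ¬H = F → F = T
(¬D → ¬H) ∨ D = T ∨ T = T
((¬D → ¬H) ∨ D) ∧ H = T ∧ T = T
¬(((¬D → ¬H) ∨ D) ∧ H) = ¬T = F
Hence S2 is false.

S3: This is (¬D ⊕ (H → (¬D ∧ H))) ∧ ¬D.

¬D = ¬T = F
¬D = ¬T = F
¬D ∧ H = F ∧ T = F
H → (¬D ∧ H) = T → F = F
¬D ⊕ (H → (¬D ∧ H)) = F ⊕ F = F
¬D = ¬T = F
(¬D ⊕ (H → (¬D ∧ H))) ∧ ¬D = F ∧ F = F
Hence S3 is false.

0 of the 3 statements are true (none).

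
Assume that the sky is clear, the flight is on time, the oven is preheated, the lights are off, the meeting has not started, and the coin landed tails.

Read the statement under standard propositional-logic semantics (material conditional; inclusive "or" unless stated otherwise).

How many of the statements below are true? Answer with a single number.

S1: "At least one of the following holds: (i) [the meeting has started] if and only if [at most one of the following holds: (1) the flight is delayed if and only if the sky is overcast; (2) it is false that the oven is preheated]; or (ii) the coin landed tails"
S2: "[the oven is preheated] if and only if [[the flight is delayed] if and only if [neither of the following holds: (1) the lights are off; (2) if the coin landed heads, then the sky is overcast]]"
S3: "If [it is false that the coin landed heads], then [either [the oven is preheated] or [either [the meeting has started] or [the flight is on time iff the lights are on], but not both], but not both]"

3

Let Q = "the meeting has started" (F), W = "the flight is delayed" (F), V = "the sky is overcast" (F), L = "the oven is preheated" (T), M = "the coin landed heads" (F), N = "the lights are on" (F).

S1: In symbols: (Q <-> ((W <-> V) nand ~L)) | ~M

W <-> V = F <-> F = T
~L = ~T = F
(W <-> V) nand ~L = T nand F = T
Q <-> ((W <-> V) nand ~L) = F <-> T = F
~M = ~F = T
(Q <-> ((W <-> V) nand ~L)) | ~M = F | T = T
Hence S1 is true.

S2: This is L <-> (W <-> (~N nor (M -> V))).

~N = ~F = T
M -> V = F -> F = T
~N nor (M -> V) = T nor T = F
W <-> (~N nor (M -> V)) = F <-> F = T
L <-> (W <-> (~N nor (M -> V))) = T <-> T = T
Thus S2 is true.

S3: This is ~M -> (L xor (Q xor (~W <-> N))).

~M = ~F = T
~W = ~F = T
~W <-> N = T <-> F = F
Q xor (~W <-> N) = F xor F = F
L xor (Q xor (~W <-> N)) = T xor F = T
~M -> (L xor (Q xor (~W <-> N))) = T -> T = T
Hence S3 is true.

Count: 3.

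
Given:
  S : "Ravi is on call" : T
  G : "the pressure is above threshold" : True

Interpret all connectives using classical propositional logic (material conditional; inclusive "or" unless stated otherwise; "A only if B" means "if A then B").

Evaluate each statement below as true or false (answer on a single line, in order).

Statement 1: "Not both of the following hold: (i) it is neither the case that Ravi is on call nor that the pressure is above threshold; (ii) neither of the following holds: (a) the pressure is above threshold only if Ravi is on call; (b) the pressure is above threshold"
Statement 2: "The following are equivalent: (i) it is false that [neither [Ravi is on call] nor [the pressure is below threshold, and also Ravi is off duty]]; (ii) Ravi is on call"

Statement 1 true, Statement 2 true

Statement 1: Parsed as (S nor G) nand ((G -> S) nor G)

S nor G = True nor True = False
G -> S = True -> True = True
(G -> S) nor G = True nor True = False
(S nor G) nand ((G -> S) nor G) = False nand False = True
So Statement 1 is true.

Statement 2: This is not (S nor (not G and not S)) iff S.

not G = not True = False
not S = not True = False
not G and not S = False and False = False
S nor (not G and not S) = True nor False = False
not (S nor (not G and not S)) = not False = True
not (S nor (not G and not S)) iff S = True iff True = True
So Statement 2 is true.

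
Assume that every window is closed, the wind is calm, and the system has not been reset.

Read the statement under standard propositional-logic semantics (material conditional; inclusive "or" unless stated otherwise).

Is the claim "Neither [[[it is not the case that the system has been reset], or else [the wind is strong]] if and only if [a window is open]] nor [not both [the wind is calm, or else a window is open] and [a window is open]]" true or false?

False

Let V = "the system has been reset" (F), S = "the wind is strong" (F), H = "a window is open" (F).
Formalization: ((~V | S) <-> H) nor ((~S | H) nand H)

~V = ~F = T
~V | S = T | F = T
(~V | S) <-> H = T <-> F = F
~S = ~F = T
~S | H = T | F = T
(~S | H) nand H = T nand F = T
((~V | S) <-> H) nor ((~S | H) nand H) = F nor T = F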